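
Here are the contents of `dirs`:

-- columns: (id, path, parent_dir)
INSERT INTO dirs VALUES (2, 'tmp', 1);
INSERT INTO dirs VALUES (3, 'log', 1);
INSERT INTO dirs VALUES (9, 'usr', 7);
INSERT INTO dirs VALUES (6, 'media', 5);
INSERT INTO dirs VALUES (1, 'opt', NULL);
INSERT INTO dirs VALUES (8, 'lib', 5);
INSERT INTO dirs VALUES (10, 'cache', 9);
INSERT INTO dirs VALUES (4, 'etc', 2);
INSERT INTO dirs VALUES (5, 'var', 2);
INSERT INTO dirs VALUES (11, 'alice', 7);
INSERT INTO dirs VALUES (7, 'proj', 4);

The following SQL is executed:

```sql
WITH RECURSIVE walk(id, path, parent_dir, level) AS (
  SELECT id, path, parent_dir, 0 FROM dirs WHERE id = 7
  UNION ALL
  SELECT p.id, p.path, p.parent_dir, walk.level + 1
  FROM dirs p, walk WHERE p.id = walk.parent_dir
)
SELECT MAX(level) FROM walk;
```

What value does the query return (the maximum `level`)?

Base: id=7 (proj), parent_dir=4, level 0.
Iteration 1: join on id=4 -> etc (id 4, parent_dir=2, level 1).
Iteration 2: join on id=2 -> tmp (id 2, parent_dir=1, level 2).
Iteration 3: join on id=1 -> opt (id 1, parent_dir=NULL, level 3).
Iteration 4: parent_dir is NULL; no match; recursion stops.
level values: 0, 1, 2, 3; the maximum is 3.

3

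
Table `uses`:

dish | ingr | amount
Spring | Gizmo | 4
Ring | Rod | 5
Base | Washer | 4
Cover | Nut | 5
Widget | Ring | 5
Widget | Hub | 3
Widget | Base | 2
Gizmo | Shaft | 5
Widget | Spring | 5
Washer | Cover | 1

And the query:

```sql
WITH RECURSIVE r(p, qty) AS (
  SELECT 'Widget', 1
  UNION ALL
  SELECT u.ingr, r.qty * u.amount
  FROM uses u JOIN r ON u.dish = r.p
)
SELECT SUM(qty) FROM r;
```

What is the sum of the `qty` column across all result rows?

Base: (Widget, qty=1).
Iteration 1: components of {Widget} -> Base = 1*2 = 2, Hub = 1*3 = 3, Ring = 1*5 = 5, Spring = 1*5 = 5.
Iteration 2: components of {Base,Hub,Ring,Spring} -> Gizmo = 5*4 = 20, Rod = 5*5 = 25, Washer = 2*4 = 8.
Iteration 3: components of {Gizmo,Rod,Washer} -> Cover = 8*1 = 8, Shaft = 20*5 = 100.
Iteration 4: components of {Cover,Shaft} -> Nut = 8*5 = 40.
Iteration 5: no further components; recursion stops.
SUM(qty) = 1 + 3 + 2 + 5 + 5 + 8 + 20 + 25 + 8 + 100 + 40 = 217.

217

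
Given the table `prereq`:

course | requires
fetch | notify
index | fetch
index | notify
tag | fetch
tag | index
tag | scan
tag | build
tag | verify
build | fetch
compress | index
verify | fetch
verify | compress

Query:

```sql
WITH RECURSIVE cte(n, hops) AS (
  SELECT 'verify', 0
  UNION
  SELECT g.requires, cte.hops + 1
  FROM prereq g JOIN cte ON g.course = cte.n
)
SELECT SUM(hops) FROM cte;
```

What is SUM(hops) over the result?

16

Base: (verify, hops=0).
Iteration 1: edges from {verify} -> (compress, hops=1), (fetch, hops=1).
Iteration 2: edges from {compress,fetch} -> (index, hops=2), (notify, hops=2).
Iteration 3: edges from {index,notify} -> (fetch, hops=3), (notify, hops=3).
Iteration 4: edges from {fetch,notify} -> (notify, hops=4).
Iteration 5: no outgoing edges from {notify}; recursion stops.
SUM(hops) = 0 + 1 + 1 + 2 + 2 + 3 + 3 + 4 = 16.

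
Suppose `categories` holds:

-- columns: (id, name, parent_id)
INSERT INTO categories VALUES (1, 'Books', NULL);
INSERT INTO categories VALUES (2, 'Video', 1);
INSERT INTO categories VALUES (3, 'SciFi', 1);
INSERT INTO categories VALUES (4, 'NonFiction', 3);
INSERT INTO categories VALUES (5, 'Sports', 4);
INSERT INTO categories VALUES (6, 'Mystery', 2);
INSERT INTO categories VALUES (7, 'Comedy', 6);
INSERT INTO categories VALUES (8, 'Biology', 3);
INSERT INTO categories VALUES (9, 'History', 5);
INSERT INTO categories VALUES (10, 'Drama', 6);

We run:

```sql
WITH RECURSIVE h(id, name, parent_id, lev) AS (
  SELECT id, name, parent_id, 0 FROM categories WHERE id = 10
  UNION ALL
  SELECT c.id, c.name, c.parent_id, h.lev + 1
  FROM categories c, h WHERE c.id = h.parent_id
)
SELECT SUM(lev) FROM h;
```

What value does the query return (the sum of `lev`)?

6

Base: id=10 (Drama), parent_id=6, lev 0.
Iteration 1: join on id=6 -> Mystery (id 6, parent_id=2, lev 1).
Iteration 2: join on id=2 -> Video (id 2, parent_id=1, lev 2).
Iteration 3: join on id=1 -> Books (id 1, parent_id=NULL, lev 3).
Iteration 4: parent_id is NULL; no match; recursion stops.
SUM(lev) = 0 + 1 + 2 + 3 = 6.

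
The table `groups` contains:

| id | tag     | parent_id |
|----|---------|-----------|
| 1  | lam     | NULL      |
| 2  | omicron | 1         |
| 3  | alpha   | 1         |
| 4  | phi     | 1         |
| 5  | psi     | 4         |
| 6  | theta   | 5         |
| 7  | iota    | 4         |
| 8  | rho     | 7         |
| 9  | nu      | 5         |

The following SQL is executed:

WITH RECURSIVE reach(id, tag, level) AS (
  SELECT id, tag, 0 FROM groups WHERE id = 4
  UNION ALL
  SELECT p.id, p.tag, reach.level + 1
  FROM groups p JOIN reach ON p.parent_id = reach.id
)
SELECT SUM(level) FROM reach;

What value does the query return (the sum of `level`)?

Base: id=4 (phi) at level 0.
Iteration 1: rows with parent_id in {4} -> psi (id 5, level 1), iota (id 7, level 1).
Iteration 2: rows with parent_id in {5,7} -> theta (id 6, level 2), rho (id 8, level 2), nu (id 9, level 2).
Iteration 3: no rows with parent_id in {6,8,9}; recursion stops.
SUM(level) = 0 + 1 + 1 + 2 + 2 + 2 = 8.

8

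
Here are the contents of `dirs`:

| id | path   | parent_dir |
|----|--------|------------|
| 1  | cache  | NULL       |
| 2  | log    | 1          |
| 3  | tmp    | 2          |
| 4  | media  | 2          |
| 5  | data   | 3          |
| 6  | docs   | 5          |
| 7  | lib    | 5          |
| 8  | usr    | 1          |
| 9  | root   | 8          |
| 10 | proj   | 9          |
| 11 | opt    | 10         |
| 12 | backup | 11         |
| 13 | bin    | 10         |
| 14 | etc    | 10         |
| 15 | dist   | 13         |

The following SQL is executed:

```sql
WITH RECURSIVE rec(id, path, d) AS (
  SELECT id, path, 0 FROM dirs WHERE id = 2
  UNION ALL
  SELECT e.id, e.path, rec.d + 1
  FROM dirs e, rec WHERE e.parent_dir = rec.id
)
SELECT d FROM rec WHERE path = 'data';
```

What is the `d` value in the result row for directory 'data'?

Base: id=2 (log) at d 0.
Iteration 1: rows with parent_dir in {2} -> tmp (id 3, d 1), media (id 4, d 1).
Iteration 2: rows with parent_dir in {3,4} -> data (id 5, d 2).
Iteration 3: rows with parent_dir in {5} -> docs (id 6, d 3), lib (id 7, d 3).
Iteration 4: no rows with parent_dir in {6,7}; recursion stops.

2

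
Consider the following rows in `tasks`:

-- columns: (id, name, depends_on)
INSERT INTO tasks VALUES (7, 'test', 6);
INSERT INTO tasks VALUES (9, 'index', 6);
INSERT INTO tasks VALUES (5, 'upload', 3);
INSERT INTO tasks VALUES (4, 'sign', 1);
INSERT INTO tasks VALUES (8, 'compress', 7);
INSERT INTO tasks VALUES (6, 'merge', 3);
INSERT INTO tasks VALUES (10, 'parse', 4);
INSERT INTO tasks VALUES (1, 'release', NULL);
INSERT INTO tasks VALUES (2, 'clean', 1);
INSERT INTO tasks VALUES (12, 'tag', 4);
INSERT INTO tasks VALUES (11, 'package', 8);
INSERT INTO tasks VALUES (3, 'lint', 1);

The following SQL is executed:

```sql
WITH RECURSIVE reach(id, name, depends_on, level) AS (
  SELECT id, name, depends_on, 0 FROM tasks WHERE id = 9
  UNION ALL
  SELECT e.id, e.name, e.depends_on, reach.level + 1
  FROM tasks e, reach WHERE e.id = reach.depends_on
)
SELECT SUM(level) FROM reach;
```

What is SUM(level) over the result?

Base: id=9 (index), depends_on=6, level 0.
Iteration 1: join on id=6 -> merge (id 6, depends_on=3, level 1).
Iteration 2: join on id=3 -> lint (id 3, depends_on=1, level 2).
Iteration 3: join on id=1 -> release (id 1, depends_on=NULL, level 3).
Iteration 4: depends_on is NULL; no match; recursion stops.
SUM(level) = 0 + 1 + 2 + 3 = 6.

6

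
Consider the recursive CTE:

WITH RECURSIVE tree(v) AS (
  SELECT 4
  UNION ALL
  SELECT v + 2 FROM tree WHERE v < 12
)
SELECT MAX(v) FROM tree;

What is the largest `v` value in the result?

12

Base: v=4.
Iteration 1: 4 < 12 holds -> v = 4 + 2 = 6.
Iteration 2: 6 < 12 holds -> v = 6 + 2 = 8.
Iteration 3: 8 < 12 holds -> v = 8 + 2 = 10.
Iteration 4: 10 < 12 holds -> v = 10 + 2 = 12.
Iteration 5: 12 < 12 fails; recursion stops.
v values: 4, 6, 8, 10, 12; the maximum is 12.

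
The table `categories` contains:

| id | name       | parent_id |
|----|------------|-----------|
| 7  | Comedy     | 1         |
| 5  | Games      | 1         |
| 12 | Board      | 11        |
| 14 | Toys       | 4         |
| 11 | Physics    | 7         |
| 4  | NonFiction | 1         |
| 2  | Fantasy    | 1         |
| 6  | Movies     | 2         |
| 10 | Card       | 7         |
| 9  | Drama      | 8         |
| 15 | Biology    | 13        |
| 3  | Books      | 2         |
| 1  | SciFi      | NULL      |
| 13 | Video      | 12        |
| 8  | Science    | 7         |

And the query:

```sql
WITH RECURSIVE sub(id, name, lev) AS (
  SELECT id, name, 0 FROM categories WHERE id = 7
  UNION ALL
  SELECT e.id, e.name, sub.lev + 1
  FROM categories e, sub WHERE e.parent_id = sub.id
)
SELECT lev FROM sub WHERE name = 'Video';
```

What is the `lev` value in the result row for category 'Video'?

3

Base: id=7 (Comedy) at lev 0.
Iteration 1: rows with parent_id in {7} -> Science (id 8, lev 1), Card (id 10, lev 1), Physics (id 11, lev 1).
Iteration 2: rows with parent_id in {8,10,11} -> Drama (id 9, lev 2), Board (id 12, lev 2).
Iteration 3: rows with parent_id in {9,12} -> Video (id 13, lev 3).
Iteration 4: rows with parent_id in {13} -> Biology (id 15, lev 4).
Iteration 5: no rows with parent_id in {15}; recursion stops.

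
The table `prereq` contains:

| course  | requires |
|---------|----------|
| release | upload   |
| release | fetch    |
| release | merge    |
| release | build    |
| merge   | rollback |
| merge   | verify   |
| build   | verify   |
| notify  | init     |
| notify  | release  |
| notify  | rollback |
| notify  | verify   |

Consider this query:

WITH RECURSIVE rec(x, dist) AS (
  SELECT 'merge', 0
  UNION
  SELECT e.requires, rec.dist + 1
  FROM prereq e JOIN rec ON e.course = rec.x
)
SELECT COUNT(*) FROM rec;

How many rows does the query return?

Base: (merge, dist=0).
Iteration 1: edges from {merge} -> (rollback, dist=1), (verify, dist=1).
Iteration 2: no outgoing edges from {rollback,verify}; recursion stops.
Total rows emitted: 3.

3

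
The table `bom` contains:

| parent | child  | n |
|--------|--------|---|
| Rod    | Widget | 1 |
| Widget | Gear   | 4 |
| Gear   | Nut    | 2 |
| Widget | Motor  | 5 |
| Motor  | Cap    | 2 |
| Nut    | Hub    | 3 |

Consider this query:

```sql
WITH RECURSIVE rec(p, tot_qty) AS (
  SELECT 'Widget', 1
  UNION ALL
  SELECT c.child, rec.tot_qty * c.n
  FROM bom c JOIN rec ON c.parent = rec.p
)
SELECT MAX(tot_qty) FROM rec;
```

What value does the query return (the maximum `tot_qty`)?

Base: (Widget, tot_qty=1).
Iteration 1: components of {Widget} -> Gear = 1*4 = 4, Motor = 1*5 = 5.
Iteration 2: components of {Gear,Motor} -> Cap = 5*2 = 10, Nut = 4*2 = 8.
Iteration 3: components of {Cap,Nut} -> Hub = 8*3 = 24.
Iteration 4: no further components; recursion stops.
tot_qty values: 1, 4, 5, 8, 10, 24; the maximum is 24.

24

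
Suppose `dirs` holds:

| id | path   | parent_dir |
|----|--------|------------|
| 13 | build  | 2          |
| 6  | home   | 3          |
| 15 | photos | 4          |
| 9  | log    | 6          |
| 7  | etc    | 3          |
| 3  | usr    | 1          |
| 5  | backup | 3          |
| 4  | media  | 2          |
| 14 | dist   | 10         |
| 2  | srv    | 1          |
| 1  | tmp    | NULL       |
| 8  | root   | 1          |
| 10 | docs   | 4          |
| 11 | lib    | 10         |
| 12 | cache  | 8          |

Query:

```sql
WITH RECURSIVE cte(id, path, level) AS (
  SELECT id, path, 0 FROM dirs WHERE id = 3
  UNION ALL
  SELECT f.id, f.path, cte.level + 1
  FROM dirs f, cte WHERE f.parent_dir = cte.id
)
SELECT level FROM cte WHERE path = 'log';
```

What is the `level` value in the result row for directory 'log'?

Base: id=3 (usr) at level 0.
Iteration 1: rows with parent_dir in {3} -> backup (id 5, level 1), home (id 6, level 1), etc (id 7, level 1).
Iteration 2: rows with parent_dir in {5,6,7} -> log (id 9, level 2).
Iteration 3: no rows with parent_dir in {9}; recursion stops.

2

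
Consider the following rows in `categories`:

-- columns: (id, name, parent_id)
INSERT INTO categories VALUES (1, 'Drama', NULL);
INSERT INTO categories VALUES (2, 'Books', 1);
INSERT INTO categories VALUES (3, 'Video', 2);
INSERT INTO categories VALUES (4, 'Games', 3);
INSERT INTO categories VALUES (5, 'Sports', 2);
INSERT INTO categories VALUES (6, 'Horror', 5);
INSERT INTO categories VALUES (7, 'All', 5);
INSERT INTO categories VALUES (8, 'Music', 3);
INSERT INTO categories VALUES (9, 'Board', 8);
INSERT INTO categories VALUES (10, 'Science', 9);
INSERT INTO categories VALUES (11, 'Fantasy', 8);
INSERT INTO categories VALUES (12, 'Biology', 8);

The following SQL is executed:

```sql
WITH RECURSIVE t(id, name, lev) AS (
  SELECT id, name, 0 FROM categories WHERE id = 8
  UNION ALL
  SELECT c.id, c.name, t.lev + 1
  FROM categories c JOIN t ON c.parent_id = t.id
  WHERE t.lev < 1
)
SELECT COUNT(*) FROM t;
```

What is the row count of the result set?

Base: id=8 (Music) at lev 0.
Iteration 1: rows with parent_id in {8} -> Board (id 9, lev 1), Fantasy (id 11, lev 1), Biology (id 12, lev 1).
Iteration 2: lev < 1 fails for all current rows; recursion stops.
Total rows emitted: 4.

4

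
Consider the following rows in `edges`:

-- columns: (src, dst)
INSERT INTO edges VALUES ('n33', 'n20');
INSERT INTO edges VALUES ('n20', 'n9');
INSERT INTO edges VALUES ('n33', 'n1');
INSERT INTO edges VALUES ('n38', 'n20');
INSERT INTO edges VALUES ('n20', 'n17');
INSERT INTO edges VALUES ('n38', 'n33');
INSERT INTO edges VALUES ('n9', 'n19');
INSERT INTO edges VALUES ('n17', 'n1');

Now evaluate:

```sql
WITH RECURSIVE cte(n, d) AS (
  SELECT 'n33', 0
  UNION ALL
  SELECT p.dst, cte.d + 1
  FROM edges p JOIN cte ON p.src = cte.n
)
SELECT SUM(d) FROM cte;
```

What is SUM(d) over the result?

Base: (n33, d=0).
Iteration 1: edges from {n33} -> (n1, d=1), (n20, d=1).
Iteration 2: edges from {n1,n20} -> (n17, d=2), (n9, d=2).
Iteration 3: edges from {n17,n9} -> (n1, d=3), (n19, d=3).
Iteration 4: no outgoing edges from {n1,n19}; recursion stops.
SUM(d) = 0 + 1 + 1 + 2 + 2 + 3 + 3 = 12.

12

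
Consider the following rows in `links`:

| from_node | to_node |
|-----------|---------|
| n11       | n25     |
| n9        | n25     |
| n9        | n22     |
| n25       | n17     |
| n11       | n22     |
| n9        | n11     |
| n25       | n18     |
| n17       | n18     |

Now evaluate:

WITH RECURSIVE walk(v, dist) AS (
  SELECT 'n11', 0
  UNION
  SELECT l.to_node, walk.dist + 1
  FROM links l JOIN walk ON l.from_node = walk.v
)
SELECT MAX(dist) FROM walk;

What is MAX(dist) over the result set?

Base: (n11, dist=0).
Iteration 1: edges from {n11} -> (n22, dist=1), (n25, dist=1).
Iteration 2: edges from {n22,n25} -> (n17, dist=2), (n18, dist=2).
Iteration 3: edges from {n17,n18} -> (n18, dist=3).
Iteration 4: no outgoing edges from {n18}; recursion stops.
dist values: 0, 1, 1, 2, 2, 3; the maximum is 3.

3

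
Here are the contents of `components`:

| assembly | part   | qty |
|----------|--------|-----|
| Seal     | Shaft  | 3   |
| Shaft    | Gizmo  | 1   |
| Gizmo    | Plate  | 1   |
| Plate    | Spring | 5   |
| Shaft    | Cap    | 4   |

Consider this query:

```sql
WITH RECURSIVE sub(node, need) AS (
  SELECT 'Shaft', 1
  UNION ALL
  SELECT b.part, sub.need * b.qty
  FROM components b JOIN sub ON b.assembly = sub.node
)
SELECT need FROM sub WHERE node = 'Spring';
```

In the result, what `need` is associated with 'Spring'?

Base: (Shaft, need=1).
Iteration 1: components of {Shaft} -> Cap = 1*4 = 4, Gizmo = 1*1 = 1.
Iteration 2: components of {Cap,Gizmo} -> Plate = 1*1 = 1.
Iteration 3: components of {Plate} -> Spring = 1*5 = 5.
Iteration 4: no further components; recursion stops.

5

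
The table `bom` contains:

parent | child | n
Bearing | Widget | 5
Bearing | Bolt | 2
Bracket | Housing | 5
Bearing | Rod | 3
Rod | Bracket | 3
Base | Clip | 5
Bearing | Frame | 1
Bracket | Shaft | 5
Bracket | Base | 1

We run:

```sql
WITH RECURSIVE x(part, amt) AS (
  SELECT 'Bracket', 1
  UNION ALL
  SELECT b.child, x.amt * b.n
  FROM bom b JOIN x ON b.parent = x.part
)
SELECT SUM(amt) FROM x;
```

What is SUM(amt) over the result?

17

Base: (Bracket, amt=1).
Iteration 1: components of {Bracket} -> Base = 1*1 = 1, Housing = 1*5 = 5, Shaft = 1*5 = 5.
Iteration 2: components of {Base,Housing,Shaft} -> Clip = 1*5 = 5.
Iteration 3: no further components; recursion stops.
SUM(amt) = 1 + 1 + 5 + 5 + 5 = 17.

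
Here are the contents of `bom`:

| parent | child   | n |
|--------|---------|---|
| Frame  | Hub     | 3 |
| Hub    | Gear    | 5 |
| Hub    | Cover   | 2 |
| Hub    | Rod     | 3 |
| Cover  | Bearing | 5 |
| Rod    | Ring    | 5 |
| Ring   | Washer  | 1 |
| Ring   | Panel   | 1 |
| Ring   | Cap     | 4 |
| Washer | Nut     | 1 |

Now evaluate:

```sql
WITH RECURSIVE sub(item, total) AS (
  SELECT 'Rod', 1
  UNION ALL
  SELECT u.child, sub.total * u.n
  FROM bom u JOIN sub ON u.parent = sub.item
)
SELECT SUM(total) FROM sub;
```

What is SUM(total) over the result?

41

Base: (Rod, total=1).
Iteration 1: components of {Rod} -> Ring = 1*5 = 5.
Iteration 2: components of {Ring} -> Cap = 5*4 = 20, Panel = 5*1 = 5, Washer = 5*1 = 5.
Iteration 3: components of {Cap,Panel,Washer} -> Nut = 5*1 = 5.
Iteration 4: no further components; recursion stops.
SUM(total) = 1 + 5 + 5 + 5 + 20 + 5 = 41.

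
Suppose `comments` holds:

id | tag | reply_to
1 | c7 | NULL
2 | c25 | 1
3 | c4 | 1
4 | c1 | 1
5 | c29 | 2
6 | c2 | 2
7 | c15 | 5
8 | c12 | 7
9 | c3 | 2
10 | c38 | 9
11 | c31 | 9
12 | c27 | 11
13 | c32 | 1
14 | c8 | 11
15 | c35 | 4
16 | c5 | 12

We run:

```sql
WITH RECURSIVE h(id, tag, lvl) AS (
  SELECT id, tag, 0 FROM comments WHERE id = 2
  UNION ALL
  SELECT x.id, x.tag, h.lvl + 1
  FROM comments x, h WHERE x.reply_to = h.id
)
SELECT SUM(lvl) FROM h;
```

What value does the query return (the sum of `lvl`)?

Base: id=2 (c25) at lvl 0.
Iteration 1: rows with reply_to in {2} -> c29 (id 5, lvl 1), c2 (id 6, lvl 1), c3 (id 9, lvl 1).
Iteration 2: rows with reply_to in {5,6,9} -> c15 (id 7, lvl 2), c38 (id 10, lvl 2), c31 (id 11, lvl 2).
Iteration 3: rows with reply_to in {7,10,11} -> c12 (id 8, lvl 3), c27 (id 12, lvl 3), c8 (id 14, lvl 3).
Iteration 4: rows with reply_to in {8,12,14} -> c5 (id 16, lvl 4).
Iteration 5: no rows with reply_to in {16}; recursion stops.
SUM(lvl) = 0 + 1 + 1 + 1 + 2 + 2 + 2 + 3 + 3 + 3 + 4 = 22.

22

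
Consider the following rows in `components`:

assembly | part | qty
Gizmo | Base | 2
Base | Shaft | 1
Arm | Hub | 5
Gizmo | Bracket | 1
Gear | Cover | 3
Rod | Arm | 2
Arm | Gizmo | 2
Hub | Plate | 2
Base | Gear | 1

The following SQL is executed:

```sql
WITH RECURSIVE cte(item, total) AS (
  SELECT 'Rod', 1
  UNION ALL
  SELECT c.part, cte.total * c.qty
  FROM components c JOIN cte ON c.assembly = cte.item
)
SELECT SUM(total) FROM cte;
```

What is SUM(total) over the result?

Base: (Rod, total=1).
Iteration 1: components of {Rod} -> Arm = 1*2 = 2.
Iteration 2: components of {Arm} -> Gizmo = 2*2 = 4, Hub = 2*5 = 10.
Iteration 3: components of {Gizmo,Hub} -> Base = 4*2 = 8, Bracket = 4*1 = 4, Plate = 10*2 = 20.
Iteration 4: components of {Base,Bracket,Plate} -> Gear = 8*1 = 8, Shaft = 8*1 = 8.
Iteration 5: components of {Gear,Shaft} -> Cover = 8*3 = 24.
Iteration 6: no further components; recursion stops.
SUM(total) = 1 + 2 + 10 + 4 + 20 + 8 + 4 + 8 + 8 + 24 = 89.

89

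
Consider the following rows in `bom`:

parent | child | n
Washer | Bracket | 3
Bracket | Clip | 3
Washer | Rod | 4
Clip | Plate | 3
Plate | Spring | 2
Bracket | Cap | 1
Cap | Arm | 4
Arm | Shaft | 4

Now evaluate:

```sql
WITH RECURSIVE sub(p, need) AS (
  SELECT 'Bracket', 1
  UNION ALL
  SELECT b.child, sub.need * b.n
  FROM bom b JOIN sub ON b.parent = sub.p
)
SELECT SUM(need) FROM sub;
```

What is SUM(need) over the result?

52

Base: (Bracket, need=1).
Iteration 1: components of {Bracket} -> Cap = 1*1 = 1, Clip = 1*3 = 3.
Iteration 2: components of {Cap,Clip} -> Arm = 1*4 = 4, Plate = 3*3 = 9.
Iteration 3: components of {Arm,Plate} -> Shaft = 4*4 = 16, Spring = 9*2 = 18.
Iteration 4: no further components; recursion stops.
SUM(need) = 1 + 3 + 1 + 9 + 4 + 18 + 16 = 52.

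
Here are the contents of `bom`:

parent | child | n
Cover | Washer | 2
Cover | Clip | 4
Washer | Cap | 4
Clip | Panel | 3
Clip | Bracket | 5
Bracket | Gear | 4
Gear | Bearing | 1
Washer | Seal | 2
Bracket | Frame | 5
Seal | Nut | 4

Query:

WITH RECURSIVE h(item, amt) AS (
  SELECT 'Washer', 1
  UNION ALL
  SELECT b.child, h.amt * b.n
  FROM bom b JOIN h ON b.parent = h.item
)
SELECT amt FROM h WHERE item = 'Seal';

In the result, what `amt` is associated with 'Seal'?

2

Base: (Washer, amt=1).
Iteration 1: components of {Washer} -> Cap = 1*4 = 4, Seal = 1*2 = 2.
Iteration 2: components of {Cap,Seal} -> Nut = 2*4 = 8.
Iteration 3: no further components; recursion stops.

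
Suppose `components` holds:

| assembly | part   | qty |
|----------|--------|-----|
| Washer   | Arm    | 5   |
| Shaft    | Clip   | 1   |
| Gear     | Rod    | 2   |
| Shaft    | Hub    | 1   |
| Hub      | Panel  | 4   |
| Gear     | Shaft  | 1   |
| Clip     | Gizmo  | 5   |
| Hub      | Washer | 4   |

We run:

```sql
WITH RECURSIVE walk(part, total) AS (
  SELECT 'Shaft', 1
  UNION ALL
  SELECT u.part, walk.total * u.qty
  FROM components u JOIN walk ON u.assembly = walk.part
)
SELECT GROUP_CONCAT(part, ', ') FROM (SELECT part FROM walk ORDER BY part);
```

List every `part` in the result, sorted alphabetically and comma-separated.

Arm, Clip, Gizmo, Hub, Panel, Shaft, Washer

Base: (Shaft, total=1).
Iteration 1: components of {Shaft} -> Clip = 1*1 = 1, Hub = 1*1 = 1.
Iteration 2: components of {Clip,Hub} -> Gizmo = 1*5 = 5, Panel = 1*4 = 4, Washer = 1*4 = 4.
Iteration 3: components of {Gizmo,Panel,Washer} -> Arm = 4*5 = 20.
Iteration 4: no further components; recursion stops.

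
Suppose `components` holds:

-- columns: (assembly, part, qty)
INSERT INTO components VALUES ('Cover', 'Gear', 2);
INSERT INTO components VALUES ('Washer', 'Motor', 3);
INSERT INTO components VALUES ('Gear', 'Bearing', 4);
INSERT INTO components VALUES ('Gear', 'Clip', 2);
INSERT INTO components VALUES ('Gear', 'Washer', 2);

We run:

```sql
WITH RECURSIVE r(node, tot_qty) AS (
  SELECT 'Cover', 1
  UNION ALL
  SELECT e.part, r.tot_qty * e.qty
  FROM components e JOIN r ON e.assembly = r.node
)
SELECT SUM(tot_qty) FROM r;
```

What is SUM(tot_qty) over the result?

Base: (Cover, tot_qty=1).
Iteration 1: components of {Cover} -> Gear = 1*2 = 2.
Iteration 2: components of {Gear} -> Bearing = 2*4 = 8, Clip = 2*2 = 4, Washer = 2*2 = 4.
Iteration 3: components of {Bearing,Clip,Washer} -> Motor = 4*3 = 12.
Iteration 4: no further components; recursion stops.
SUM(tot_qty) = 1 + 2 + 4 + 8 + 4 + 12 = 31.

31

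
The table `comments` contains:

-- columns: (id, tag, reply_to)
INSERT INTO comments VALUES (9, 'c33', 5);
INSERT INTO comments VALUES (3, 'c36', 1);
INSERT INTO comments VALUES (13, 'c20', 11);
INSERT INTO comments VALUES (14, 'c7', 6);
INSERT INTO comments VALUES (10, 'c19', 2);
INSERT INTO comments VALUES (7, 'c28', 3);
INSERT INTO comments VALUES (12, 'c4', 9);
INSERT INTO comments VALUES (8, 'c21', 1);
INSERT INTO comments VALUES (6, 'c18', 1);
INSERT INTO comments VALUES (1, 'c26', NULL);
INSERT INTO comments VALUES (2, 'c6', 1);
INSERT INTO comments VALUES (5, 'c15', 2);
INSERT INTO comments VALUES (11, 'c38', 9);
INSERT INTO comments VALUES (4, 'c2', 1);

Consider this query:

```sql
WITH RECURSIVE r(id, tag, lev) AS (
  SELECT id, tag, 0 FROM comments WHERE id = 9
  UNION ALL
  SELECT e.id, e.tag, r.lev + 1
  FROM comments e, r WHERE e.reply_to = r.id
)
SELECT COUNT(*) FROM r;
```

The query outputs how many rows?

Base: id=9 (c33) at lev 0.
Iteration 1: rows with reply_to in {9} -> c38 (id 11, lev 1), c4 (id 12, lev 1).
Iteration 2: rows with reply_to in {11,12} -> c20 (id 13, lev 2).
Iteration 3: no rows with reply_to in {13}; recursion stops.
Total rows emitted: 4.

4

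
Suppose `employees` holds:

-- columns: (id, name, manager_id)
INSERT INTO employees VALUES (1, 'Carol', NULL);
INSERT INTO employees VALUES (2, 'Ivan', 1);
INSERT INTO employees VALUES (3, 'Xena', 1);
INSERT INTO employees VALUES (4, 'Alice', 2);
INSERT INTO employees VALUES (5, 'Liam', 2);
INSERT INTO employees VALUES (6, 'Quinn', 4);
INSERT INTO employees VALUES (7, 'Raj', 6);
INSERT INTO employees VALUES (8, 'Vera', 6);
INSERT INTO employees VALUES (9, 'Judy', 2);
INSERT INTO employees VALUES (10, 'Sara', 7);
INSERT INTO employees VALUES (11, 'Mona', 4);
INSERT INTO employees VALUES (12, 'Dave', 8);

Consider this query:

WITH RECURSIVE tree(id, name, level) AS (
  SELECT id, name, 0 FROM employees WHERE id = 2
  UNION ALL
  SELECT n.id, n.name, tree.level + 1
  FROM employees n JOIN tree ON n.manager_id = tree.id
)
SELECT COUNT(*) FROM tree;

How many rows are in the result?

Base: id=2 (Ivan) at level 0.
Iteration 1: rows with manager_id in {2} -> Alice (id 4, level 1), Liam (id 5, level 1), Judy (id 9, level 1).
Iteration 2: rows with manager_id in {4,5,9} -> Quinn (id 6, level 2), Mona (id 11, level 2).
Iteration 3: rows with manager_id in {6,11} -> Raj (id 7, level 3), Vera (id 8, level 3).
Iteration 4: rows with manager_id in {7,8} -> Sara (id 10, level 4), Dave (id 12, level 4).
Iteration 5: no rows with manager_id in {10,12}; recursion stops.
Total rows emitted: 10.

10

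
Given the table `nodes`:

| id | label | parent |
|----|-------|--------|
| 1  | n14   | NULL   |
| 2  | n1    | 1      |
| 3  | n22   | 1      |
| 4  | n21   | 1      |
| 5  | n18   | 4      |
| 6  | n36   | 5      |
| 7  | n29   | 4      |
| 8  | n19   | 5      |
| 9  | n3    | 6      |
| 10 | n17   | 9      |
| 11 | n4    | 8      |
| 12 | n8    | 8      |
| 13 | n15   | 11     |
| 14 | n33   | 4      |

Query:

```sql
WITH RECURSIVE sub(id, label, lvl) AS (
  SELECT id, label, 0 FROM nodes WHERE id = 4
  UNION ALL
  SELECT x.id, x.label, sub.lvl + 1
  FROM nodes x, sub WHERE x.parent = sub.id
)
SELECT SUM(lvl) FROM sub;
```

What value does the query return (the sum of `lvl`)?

Base: id=4 (n21) at lvl 0.
Iteration 1: rows with parent in {4} -> n18 (id 5, lvl 1), n29 (id 7, lvl 1), n33 (id 14, lvl 1).
Iteration 2: rows with parent in {5,7,14} -> n36 (id 6, lvl 2), n19 (id 8, lvl 2).
Iteration 3: rows with parent in {6,8} -> n3 (id 9, lvl 3), n4 (id 11, lvl 3), n8 (id 12, lvl 3).
Iteration 4: rows with parent in {9,11,12} -> n17 (id 10, lvl 4), n15 (id 13, lvl 4).
Iteration 5: no rows with parent in {10,13}; recursion stops.
SUM(lvl) = 0 + 1 + 1 + 1 + 2 + 2 + 3 + 3 + 3 + 4 + 4 = 24.

24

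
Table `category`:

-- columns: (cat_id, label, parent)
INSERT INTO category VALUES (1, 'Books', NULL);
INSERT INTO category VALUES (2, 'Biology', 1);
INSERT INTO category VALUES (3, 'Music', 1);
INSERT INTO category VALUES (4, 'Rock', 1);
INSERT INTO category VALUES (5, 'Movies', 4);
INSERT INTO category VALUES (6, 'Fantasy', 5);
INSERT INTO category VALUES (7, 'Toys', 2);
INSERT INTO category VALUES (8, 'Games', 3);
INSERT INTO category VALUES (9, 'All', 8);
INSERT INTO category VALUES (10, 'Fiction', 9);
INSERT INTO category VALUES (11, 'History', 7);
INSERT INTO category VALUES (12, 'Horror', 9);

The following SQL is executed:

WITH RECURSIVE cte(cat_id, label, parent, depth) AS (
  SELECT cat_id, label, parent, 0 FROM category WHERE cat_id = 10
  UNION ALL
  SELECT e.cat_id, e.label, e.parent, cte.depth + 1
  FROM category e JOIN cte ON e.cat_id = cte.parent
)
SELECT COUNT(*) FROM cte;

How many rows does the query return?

5

Base: cat_id=10 (Fiction), parent=9, depth 0.
Iteration 1: join on cat_id=9 -> All (id 9, parent=8, depth 1).
Iteration 2: join on cat_id=8 -> Games (id 8, parent=3, depth 2).
Iteration 3: join on cat_id=3 -> Music (id 3, parent=1, depth 3).
Iteration 4: join on cat_id=1 -> Books (id 1, parent=NULL, depth 4).
Iteration 5: parent is NULL; no match; recursion stops.
Total rows emitted: 5.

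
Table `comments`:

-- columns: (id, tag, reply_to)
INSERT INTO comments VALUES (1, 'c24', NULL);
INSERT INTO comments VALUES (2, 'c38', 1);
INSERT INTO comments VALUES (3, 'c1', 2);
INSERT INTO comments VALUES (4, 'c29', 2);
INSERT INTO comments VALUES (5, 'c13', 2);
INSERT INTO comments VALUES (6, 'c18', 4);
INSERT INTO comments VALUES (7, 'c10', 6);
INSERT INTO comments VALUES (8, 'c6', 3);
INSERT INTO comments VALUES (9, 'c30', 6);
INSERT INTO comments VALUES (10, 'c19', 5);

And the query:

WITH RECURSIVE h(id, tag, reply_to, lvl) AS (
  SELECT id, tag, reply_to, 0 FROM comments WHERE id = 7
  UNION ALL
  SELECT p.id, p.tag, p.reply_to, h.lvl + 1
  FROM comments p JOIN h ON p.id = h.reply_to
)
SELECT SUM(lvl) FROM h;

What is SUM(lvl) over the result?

10

Base: id=7 (c10), reply_to=6, lvl 0.
Iteration 1: join on id=6 -> c18 (id 6, reply_to=4, lvl 1).
Iteration 2: join on id=4 -> c29 (id 4, reply_to=2, lvl 2).
Iteration 3: join on id=2 -> c38 (id 2, reply_to=1, lvl 3).
Iteration 4: join on id=1 -> c24 (id 1, reply_to=NULL, lvl 4).
Iteration 5: reply_to is NULL; no match; recursion stops.
SUM(lvl) = 0 + 1 + 2 + 3 + 4 = 10.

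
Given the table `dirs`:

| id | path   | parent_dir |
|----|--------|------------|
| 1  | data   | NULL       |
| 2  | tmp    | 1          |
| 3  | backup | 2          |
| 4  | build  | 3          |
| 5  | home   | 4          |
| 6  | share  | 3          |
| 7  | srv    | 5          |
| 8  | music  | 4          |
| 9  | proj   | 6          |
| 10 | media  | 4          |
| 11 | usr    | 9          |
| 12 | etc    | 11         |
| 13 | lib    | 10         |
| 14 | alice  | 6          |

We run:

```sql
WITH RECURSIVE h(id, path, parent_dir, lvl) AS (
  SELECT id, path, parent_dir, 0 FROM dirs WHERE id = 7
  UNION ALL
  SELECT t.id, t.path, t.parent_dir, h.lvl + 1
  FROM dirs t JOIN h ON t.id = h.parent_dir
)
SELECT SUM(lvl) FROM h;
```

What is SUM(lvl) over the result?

15

Base: id=7 (srv), parent_dir=5, lvl 0.
Iteration 1: join on id=5 -> home (id 5, parent_dir=4, lvl 1).
Iteration 2: join on id=4 -> build (id 4, parent_dir=3, lvl 2).
Iteration 3: join on id=3 -> backup (id 3, parent_dir=2, lvl 3).
Iteration 4: join on id=2 -> tmp (id 2, parent_dir=1, lvl 4).
Iteration 5: join on id=1 -> data (id 1, parent_dir=NULL, lvl 5).
Iteration 6: parent_dir is NULL; no match; recursion stops.
SUM(lvl) = 0 + 1 + 2 + 3 + 4 + 5 = 15.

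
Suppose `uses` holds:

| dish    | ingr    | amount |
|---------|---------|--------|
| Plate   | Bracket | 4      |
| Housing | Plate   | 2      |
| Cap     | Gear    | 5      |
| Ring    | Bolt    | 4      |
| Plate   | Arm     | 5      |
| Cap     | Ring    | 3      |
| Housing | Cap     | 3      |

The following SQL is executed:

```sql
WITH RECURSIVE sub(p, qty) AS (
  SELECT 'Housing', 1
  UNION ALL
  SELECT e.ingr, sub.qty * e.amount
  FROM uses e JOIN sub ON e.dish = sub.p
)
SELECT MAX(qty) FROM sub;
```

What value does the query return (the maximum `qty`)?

36

Base: (Housing, qty=1).
Iteration 1: components of {Housing} -> Cap = 1*3 = 3, Plate = 1*2 = 2.
Iteration 2: components of {Cap,Plate} -> Arm = 2*5 = 10, Bracket = 2*4 = 8, Gear = 3*5 = 15, Ring = 3*3 = 9.
Iteration 3: components of {Arm,Bracket,Gear,Ring} -> Bolt = 9*4 = 36.
Iteration 4: no further components; recursion stops.
qty values: 1, 2, 3, 10, 8, 9, 15, 36; the maximum is 36.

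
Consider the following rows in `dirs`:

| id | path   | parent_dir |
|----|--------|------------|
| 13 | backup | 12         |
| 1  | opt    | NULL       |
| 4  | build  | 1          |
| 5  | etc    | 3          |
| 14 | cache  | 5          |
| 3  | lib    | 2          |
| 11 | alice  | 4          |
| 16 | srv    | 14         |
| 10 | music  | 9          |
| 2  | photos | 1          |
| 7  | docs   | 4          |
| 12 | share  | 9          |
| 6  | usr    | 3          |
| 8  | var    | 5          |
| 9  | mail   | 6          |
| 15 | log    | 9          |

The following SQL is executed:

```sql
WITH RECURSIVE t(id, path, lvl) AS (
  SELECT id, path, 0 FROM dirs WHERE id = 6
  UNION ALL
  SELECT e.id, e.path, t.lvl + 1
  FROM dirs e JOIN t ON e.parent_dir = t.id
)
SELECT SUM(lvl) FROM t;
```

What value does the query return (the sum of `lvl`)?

Base: id=6 (usr) at lvl 0.
Iteration 1: rows with parent_dir in {6} -> mail (id 9, lvl 1).
Iteration 2: rows with parent_dir in {9} -> music (id 10, lvl 2), share (id 12, lvl 2), log (id 15, lvl 2).
Iteration 3: rows with parent_dir in {10,12,15} -> backup (id 13, lvl 3).
Iteration 4: no rows with parent_dir in {13}; recursion stops.
SUM(lvl) = 0 + 1 + 2 + 2 + 2 + 3 = 10.

10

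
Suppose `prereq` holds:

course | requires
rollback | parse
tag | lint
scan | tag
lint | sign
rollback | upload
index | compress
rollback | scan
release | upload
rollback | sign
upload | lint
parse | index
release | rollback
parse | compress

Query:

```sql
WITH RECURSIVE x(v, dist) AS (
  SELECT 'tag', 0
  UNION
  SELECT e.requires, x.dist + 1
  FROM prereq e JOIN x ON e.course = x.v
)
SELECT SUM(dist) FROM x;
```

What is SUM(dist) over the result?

3

Base: (tag, dist=0).
Iteration 1: edges from {tag} -> (lint, dist=1).
Iteration 2: edges from {lint} -> (sign, dist=2).
Iteration 3: no outgoing edges from {sign}; recursion stops.
SUM(dist) = 0 + 1 + 2 = 3.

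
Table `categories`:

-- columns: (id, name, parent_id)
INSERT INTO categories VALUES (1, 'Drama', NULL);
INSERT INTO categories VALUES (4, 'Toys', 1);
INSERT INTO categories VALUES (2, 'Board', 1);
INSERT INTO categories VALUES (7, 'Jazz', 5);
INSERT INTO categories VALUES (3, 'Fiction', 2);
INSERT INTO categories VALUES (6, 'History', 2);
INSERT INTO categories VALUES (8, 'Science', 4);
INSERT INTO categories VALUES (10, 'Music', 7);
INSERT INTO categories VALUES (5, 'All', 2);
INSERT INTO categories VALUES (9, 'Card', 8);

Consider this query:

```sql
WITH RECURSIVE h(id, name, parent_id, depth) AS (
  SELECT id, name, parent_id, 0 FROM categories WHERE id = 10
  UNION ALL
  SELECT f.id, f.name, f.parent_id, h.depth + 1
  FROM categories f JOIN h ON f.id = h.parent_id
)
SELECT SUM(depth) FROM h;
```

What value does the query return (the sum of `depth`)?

Base: id=10 (Music), parent_id=7, depth 0.
Iteration 1: join on id=7 -> Jazz (id 7, parent_id=5, depth 1).
Iteration 2: join on id=5 -> All (id 5, parent_id=2, depth 2).
Iteration 3: join on id=2 -> Board (id 2, parent_id=1, depth 3).
Iteration 4: join on id=1 -> Drama (id 1, parent_id=NULL, depth 4).
Iteration 5: parent_id is NULL; no match; recursion stops.
SUM(depth) = 0 + 1 + 2 + 3 + 4 = 10.

10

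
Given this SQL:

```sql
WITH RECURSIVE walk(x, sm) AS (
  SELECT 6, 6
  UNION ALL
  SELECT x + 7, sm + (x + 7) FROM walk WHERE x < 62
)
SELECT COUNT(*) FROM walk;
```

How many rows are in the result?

Base: x=6, sm=6.
Iteration 1: 6 < 62 holds -> x = 6 + 7 = 13, sm = 6 + 13 = 19.
Iteration 2: 13 < 62 holds -> x = 13 + 7 = 20, sm = 19 + 20 = 39.
Iteration 3: 20 < 62 holds -> x = 20 + 7 = 27, sm = 39 + 27 = 66.
Iteration 4: 27 < 62 holds -> x = 27 + 7 = 34, sm = 66 + 34 = 100.
Iteration 5: 34 < 62 holds -> x = 34 + 7 = 41, sm = 100 + 41 = 141.
Iteration 6: 41 < 62 holds -> x = 41 + 7 = 48, sm = 141 + 48 = 189.
Iteration 7: 48 < 62 holds -> x = 48 + 7 = 55, sm = 189 + 55 = 244.
Iteration 8: 55 < 62 holds -> x = 55 + 7 = 62, sm = 244 + 62 = 306.
Iteration 9: 62 < 62 fails; recursion stops.
Total rows emitted: 9.

9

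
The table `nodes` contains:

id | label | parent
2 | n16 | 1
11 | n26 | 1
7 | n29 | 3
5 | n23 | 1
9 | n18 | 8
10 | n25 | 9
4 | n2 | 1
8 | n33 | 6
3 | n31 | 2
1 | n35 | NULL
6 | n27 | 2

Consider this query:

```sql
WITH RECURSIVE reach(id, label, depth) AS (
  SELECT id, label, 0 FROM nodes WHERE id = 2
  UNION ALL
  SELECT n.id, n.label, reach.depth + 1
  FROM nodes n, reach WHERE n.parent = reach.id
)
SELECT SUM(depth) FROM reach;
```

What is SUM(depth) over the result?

13

Base: id=2 (n16) at depth 0.
Iteration 1: rows with parent in {2} -> n31 (id 3, depth 1), n27 (id 6, depth 1).
Iteration 2: rows with parent in {3,6} -> n29 (id 7, depth 2), n33 (id 8, depth 2).
Iteration 3: rows with parent in {7,8} -> n18 (id 9, depth 3).
Iteration 4: rows with parent in {9} -> n25 (id 10, depth 4).
Iteration 5: no rows with parent in {10}; recursion stops.
SUM(depth) = 0 + 1 + 1 + 2 + 2 + 3 + 4 = 13.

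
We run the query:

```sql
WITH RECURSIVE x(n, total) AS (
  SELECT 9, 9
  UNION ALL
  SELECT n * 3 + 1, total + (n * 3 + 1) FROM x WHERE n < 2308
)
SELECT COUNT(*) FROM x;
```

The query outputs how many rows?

Base: n=9, total=9.
Iteration 1: 9 < 2308 holds -> n = 9 * 3 + 1 = 28, total = 9 + 28 = 37.
Iteration 2: 28 < 2308 holds -> n = 28 * 3 + 1 = 85, total = 37 + 85 = 122.
Iteration 3: 85 < 2308 holds -> n = 85 * 3 + 1 = 256, total = 122 + 256 = 378.
Iteration 4: 256 < 2308 holds -> n = 256 * 3 + 1 = 769, total = 378 + 769 = 1147.
Iteration 5: 769 < 2308 holds -> n = 769 * 3 + 1 = 2308, total = 1147 + 2308 = 3455.
Iteration 6: 2308 < 2308 fails; recursion stops.
Total rows emitted: 6.

6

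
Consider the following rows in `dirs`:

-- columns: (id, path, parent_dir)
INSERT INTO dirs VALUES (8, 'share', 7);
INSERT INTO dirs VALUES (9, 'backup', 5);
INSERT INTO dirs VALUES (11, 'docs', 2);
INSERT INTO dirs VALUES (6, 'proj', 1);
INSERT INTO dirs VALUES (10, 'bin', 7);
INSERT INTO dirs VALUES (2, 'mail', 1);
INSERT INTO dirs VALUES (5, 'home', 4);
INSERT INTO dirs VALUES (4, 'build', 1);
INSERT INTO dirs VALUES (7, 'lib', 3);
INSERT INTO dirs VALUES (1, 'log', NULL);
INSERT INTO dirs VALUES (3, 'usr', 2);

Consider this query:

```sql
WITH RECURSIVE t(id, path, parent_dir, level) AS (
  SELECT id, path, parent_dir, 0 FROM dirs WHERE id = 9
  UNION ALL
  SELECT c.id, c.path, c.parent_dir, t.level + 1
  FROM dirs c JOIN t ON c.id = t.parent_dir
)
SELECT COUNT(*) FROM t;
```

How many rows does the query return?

4

Base: id=9 (backup), parent_dir=5, level 0.
Iteration 1: join on id=5 -> home (id 5, parent_dir=4, level 1).
Iteration 2: join on id=4 -> build (id 4, parent_dir=1, level 2).
Iteration 3: join on id=1 -> log (id 1, parent_dir=NULL, level 3).
Iteration 4: parent_dir is NULL; no match; recursion stops.
Total rows emitted: 4.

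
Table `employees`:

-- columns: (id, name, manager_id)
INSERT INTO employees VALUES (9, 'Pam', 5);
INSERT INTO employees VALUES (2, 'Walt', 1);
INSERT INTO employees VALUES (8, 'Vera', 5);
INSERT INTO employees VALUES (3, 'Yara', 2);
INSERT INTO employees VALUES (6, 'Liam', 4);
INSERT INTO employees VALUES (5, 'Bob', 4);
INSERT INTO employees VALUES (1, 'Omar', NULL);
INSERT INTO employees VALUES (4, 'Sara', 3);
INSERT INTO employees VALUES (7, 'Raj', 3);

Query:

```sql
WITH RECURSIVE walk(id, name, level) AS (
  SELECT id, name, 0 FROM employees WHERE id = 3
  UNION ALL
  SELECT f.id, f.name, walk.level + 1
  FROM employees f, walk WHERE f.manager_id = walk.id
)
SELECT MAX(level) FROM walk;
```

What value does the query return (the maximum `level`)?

Base: id=3 (Yara) at level 0.
Iteration 1: rows with manager_id in {3} -> Sara (id 4, level 1), Raj (id 7, level 1).
Iteration 2: rows with manager_id in {4,7} -> Bob (id 5, level 2), Liam (id 6, level 2).
Iteration 3: rows with manager_id in {5,6} -> Vera (id 8, level 3), Pam (id 9, level 3).
Iteration 4: no rows with manager_id in {8,9}; recursion stops.
level values: 0, 1, 1, 2, 2, 3, 3; the maximum is 3.

3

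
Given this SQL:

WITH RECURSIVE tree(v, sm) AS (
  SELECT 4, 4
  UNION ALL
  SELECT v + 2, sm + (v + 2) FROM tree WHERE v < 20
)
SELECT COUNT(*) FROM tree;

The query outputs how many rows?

9

Base: v=4, sm=4.
Iteration 1: 4 < 20 holds -> v = 4 + 2 = 6, sm = 4 + 6 = 10.
Iteration 2: 6 < 20 holds -> v = 6 + 2 = 8, sm = 10 + 8 = 18.
Iteration 3: 8 < 20 holds -> v = 8 + 2 = 10, sm = 18 + 10 = 28.
Iteration 4: 10 < 20 holds -> v = 10 + 2 = 12, sm = 28 + 12 = 40.
Iteration 5: 12 < 20 holds -> v = 12 + 2 = 14, sm = 40 + 14 = 54.
Iteration 6: 14 < 20 holds -> v = 14 + 2 = 16, sm = 54 + 16 = 70.
Iteration 7: 16 < 20 holds -> v = 16 + 2 = 18, sm = 70 + 18 = 88.
Iteration 8: 18 < 20 holds -> v = 18 + 2 = 20, sm = 88 + 20 = 108.
Iteration 9: 20 < 20 fails; recursion stops.
Total rows emitted: 9.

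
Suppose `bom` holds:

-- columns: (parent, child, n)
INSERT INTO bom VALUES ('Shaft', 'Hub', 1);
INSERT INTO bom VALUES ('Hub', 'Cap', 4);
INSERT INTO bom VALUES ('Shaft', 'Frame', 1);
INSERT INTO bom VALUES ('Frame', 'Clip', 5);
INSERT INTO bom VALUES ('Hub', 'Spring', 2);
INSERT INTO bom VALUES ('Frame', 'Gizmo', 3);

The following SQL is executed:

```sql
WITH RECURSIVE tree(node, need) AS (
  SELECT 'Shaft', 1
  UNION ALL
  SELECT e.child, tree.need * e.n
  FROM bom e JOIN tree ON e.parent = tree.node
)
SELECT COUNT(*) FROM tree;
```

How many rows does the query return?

7

Base: (Shaft, need=1).
Iteration 1: components of {Shaft} -> Frame = 1*1 = 1, Hub = 1*1 = 1.
Iteration 2: components of {Frame,Hub} -> Cap = 1*4 = 4, Clip = 1*5 = 5, Gizmo = 1*3 = 3, Spring = 1*2 = 2.
Iteration 3: no further components; recursion stops.
Total rows emitted: 7.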